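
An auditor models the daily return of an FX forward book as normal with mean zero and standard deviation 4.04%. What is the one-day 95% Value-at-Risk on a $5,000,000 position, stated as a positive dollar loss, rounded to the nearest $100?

At 95% one-sided, z = 1.645.
VaR = z·σ = 1.645 × 4.04% = 6.646%.
On $5,000,000: 0.06646 × $5,000,000 = $332,300.

$332,300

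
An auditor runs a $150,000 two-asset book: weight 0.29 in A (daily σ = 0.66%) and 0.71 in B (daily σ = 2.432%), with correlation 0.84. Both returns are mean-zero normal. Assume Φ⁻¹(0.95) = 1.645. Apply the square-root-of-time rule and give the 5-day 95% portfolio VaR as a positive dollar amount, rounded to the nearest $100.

σ_p = √(0.29²·0.66² + 0.71²·2.432² + 2·0.84·0.29·0.71·0.66·2.432) = 1.890%.
σ_{5d} = 1.890% × √5 = 4.226%.
VaR = 1.645 × 4.226% = 6.952%; on $150,000 that is $10,428.

$10,400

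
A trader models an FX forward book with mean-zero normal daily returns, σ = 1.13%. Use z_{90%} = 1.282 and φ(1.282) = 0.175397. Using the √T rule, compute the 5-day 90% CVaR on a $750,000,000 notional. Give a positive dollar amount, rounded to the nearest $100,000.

$33,200,000

σ_{5d} = 1.13% × √5 = 2.527%.
ES multiplier = φ(z)/(1−α) = 0.175397/0.1 = 1.754.
ES = 2.527% × 1.754 = 4.432%; on $750,000,000: $33,240,000.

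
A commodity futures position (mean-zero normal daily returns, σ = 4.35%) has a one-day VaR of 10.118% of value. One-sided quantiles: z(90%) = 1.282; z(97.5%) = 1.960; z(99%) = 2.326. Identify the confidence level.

Implied z = VaR/σ = 10.118 / 4.35 = 2.326.
This matches z(99%) = 2.326.

99%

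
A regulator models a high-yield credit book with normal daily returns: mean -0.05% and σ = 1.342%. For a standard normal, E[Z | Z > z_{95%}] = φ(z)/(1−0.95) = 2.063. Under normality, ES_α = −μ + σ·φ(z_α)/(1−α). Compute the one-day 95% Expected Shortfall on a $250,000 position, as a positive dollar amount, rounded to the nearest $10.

$7,050

ES = −(-0.05%) + 1.342% × 2.063 = 2.819%.
On $250,000: 0.02819 × $250,000 = $7,048.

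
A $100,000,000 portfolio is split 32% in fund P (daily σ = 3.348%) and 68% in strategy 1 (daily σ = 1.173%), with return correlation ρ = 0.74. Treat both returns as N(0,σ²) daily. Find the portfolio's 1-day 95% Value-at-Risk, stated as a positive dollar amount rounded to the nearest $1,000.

σ_p² = 0.32²·3.348² + 0.68²·1.173² + 2·0.74·0.32·0.68·3.348·1.173 = 3.0488 (%²).
σ_p = √3.0488 = 1.746%.
At 95%, z = 1.645.
VaR = 1.645 × 1.746% = 2.872%; on $100,000,000 that is $2,872,000.

$2,872,000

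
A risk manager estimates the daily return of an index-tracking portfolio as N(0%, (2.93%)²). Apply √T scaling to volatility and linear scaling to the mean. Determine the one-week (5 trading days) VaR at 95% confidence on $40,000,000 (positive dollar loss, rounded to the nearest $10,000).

$4,310,000

At 95%, z = 1.645.
σ_{5d} = 2.93% × √5 = 6.552%.
VaR = 1.645 × 6.552% = 10.778%.
On $40,000,000: 0.10778 × $40,000,000 = $4,311,200.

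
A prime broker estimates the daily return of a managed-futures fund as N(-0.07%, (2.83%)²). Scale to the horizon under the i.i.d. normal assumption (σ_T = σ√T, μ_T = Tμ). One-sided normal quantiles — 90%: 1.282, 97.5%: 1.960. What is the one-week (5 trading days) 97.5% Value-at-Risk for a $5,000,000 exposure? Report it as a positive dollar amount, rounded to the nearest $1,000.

$638,000

σ_{5d} = 2.83% × √5 = 6.328%; μ_{5d} = 5 × -0.07% = -0.350%.
VaR = −(-0.350%) + 1.960 × 6.328% = 12.753%.
On $5,000,000: 0.12753 × $5,000,000 = $637,650.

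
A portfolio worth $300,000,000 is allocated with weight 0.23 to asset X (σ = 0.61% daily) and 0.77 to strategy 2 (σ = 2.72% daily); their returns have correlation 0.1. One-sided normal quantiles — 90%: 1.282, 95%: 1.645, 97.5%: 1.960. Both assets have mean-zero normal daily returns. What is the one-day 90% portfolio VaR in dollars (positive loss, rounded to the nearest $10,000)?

σ_p² = 0.23²·0.61² + 0.77²·2.72² + 2·0.1·0.23·0.77·0.61·2.72 = 4.4650 (%²).
σ_p = √4.4650 = 2.113%.
VaR = 1.282 × 2.113% = 2.709%; on $300,000,000 that is $8,127,000.

$8,130,000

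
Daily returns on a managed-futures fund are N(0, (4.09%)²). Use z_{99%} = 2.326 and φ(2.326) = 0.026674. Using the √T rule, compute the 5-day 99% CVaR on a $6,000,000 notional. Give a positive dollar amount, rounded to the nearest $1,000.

$1,464,000

σ_{5d} = 4.09% × √5 = 9.146%.
ES multiplier = φ(z)/(1−α) = 0.026674/0.01 = 2.667.
ES = 9.146% × 2.667 = 24.392%; on $6,000,000: $1,463,520.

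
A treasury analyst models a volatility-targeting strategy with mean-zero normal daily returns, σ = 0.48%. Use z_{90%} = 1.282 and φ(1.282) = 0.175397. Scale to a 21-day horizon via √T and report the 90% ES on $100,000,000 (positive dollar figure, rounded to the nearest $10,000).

σ_{21d} = 0.48% × √21 = 2.200%.
ES multiplier = φ(z)/(1−α) = 0.175397/0.1 = 1.754.
ES = 2.200% × 1.754 = 3.859%; on $100,000,000: $3,859,000.

$3,860,000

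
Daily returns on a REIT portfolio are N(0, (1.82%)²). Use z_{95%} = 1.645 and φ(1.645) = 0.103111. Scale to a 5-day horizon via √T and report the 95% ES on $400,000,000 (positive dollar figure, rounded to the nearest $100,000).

σ_{5d} = 1.82% × √5 = 4.070%.
ES multiplier = φ(z)/(1−α) = 0.103111/0.05 = 2.062.
ES = 4.070% × 2.062 = 8.392%; on $400,000,000: $33,568,000.

$33,600,000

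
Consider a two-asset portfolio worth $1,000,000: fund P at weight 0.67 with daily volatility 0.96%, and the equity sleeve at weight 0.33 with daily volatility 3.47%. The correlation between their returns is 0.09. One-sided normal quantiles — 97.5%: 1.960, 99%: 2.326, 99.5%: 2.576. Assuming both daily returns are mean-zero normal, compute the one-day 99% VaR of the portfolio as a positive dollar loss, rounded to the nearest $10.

$31,700

σ_p² = 0.67²·0.96² + 0.33²·3.47² + 2·0.09·0.67·0.33·0.96·3.47 = 1.8575 (%²).
σ_p = √1.8575 = 1.363%.
VaR = 2.326 × 1.363% = 3.170%; on $1,000,000 that is $31,700.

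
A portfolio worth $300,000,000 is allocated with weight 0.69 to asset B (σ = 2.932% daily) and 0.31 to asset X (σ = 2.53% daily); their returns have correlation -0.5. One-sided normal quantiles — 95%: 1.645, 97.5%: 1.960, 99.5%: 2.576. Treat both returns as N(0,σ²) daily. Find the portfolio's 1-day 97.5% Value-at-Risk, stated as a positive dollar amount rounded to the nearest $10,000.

σ_p² = 0.69²·2.932² + 0.31²·2.53² + 2·-0.5·0.69·0.31·2.932·2.53 = 3.1213 (%²).
σ_p = √3.1213 = 1.767%.
VaR = 1.960 × 1.767% = 3.463%; on $300,000,000 that is $10,389,000.

$10,390,000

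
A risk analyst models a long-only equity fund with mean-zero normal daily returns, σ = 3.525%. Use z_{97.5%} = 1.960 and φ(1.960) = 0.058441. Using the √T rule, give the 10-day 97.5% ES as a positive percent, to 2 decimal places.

26.06%

σ_{10d} = 3.525% × √10 = 11.147%.
ES multiplier = φ(z)/(1−α) = 0.058441/0.025 = 2.338.
ES = 11.147% × 2.338 = 26.062%.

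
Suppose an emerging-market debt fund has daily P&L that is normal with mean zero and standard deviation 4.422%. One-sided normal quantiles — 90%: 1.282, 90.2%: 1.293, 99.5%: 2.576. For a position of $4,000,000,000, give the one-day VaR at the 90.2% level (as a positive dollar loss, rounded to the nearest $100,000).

VaR = z·σ = 1.293 × 4.422% = 5.718%.
On $4,000,000,000: 0.05718 × $4,000,000,000 = $228,720,000.

$228,700,000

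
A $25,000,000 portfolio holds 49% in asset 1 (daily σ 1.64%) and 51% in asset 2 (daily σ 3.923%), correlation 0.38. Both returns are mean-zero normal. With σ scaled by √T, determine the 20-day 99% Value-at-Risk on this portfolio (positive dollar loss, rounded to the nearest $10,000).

$6,300,000

σ_p = √(0.49²·1.64² + 0.51²·3.923² + 2·0.38·0.49·0.51·1.64·3.923) = 2.423%.
σ_{20d} = 2.423% × √20 = 10.836%.
z(99%) = 2.326.
VaR = 2.326 × 10.836% = 25.205%; on $25,000,000 that is $6,301,250.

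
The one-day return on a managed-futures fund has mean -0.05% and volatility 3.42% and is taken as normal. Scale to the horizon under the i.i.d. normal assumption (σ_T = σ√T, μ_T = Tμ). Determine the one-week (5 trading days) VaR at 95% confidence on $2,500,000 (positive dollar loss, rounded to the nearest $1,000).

$321,000

At 95%, z = 1.645.
σ_{5d} = 3.42% × √5 = 7.647%; μ_{5d} = 5 × -0.05% = -0.250%.
VaR = −(-0.250%) + 1.645 × 7.647% = 12.829%.
On $2,500,000: 0.12829 × $2,500,000 = $320,725.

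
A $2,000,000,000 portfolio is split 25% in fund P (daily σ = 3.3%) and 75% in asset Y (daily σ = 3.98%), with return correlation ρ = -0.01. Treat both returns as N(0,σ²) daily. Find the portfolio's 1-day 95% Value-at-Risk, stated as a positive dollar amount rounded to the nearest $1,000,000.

σ_p² = 0.25²·3.3² + 0.75²·3.98² + 2·-0.01·0.25·0.75·3.3·3.98 = 9.5416 (%²).
σ_p = √9.5416 = 3.089%.
At 95%, z = 1.645.
VaR = 1.645 × 3.089% = 5.081%; on $2,000,000,000 that is $101,620,000.

$102,000,000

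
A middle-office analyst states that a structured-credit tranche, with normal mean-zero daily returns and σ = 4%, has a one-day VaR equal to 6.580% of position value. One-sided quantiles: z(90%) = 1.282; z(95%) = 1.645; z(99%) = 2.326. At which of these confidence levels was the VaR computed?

95%

Implied z = VaR/σ = 6.580 / 4 = 1.645.
This matches z(95%) = 1.645.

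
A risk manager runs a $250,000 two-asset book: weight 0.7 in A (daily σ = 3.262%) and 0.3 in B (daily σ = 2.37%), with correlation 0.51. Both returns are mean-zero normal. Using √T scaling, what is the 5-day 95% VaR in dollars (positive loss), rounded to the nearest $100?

$25,000

σ_p = √(0.7²·3.262² + 0.3²·2.37² + 2·0.51·0.7·0.3·3.262·2.37) = 2.716%.
σ_{5d} = 2.716% × √5 = 6.073%.
z(95%) = 1.645.
VaR = 1.645 × 6.073% = 9.990%; on $250,000 that is $24,975.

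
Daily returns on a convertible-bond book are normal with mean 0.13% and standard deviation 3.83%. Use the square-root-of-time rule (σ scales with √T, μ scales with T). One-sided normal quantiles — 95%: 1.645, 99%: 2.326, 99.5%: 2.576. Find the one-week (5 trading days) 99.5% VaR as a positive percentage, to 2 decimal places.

σ_{5d} = 3.83% × √5 = 8.564%; μ_{5d} = 5 × 0.13% = 0.650%.
VaR = −(0.650%) + 2.576 × 8.564% = 21.411%.

21.41%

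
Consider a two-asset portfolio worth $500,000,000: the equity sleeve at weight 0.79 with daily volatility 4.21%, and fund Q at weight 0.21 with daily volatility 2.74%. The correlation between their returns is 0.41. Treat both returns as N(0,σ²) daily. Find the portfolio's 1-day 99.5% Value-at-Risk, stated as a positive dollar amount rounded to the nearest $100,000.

σ_p² = 0.79²·4.21² + 0.21²·2.74² + 2·0.41·0.79·0.21·4.21·2.74 = 12.9619 (%²).
σ_p = √12.9619 = 3.600%.
At 99.5%, z = 2.576.
VaR = 2.576 × 3.600% = 9.274%; on $500,000,000 that is $46,370,000.

$46,400,000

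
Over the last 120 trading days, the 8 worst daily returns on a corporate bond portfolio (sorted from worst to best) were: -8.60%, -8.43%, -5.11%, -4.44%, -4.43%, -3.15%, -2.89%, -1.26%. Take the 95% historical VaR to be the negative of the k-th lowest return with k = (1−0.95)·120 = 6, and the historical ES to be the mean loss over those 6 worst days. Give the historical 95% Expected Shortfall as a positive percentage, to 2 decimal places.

5.69%

The 6 worst returns sum to -34.16%.
ES = −(-34.16%) / 6 = 5.6933…% ≈ 5.69%.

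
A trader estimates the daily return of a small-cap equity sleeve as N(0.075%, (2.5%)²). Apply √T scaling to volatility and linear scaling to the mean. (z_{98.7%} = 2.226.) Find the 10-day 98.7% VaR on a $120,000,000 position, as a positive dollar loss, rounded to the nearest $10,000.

σ_{10d} = 2.5% × √10 = 7.906%; μ_{10d} = 10 × 0.075% = 0.750%.
VaR = −(0.750%) + 2.226 × 7.906% = 16.849%.
On $120,000,000: 0.16849 × $120,000,000 = $20,218,800.

$20,220,000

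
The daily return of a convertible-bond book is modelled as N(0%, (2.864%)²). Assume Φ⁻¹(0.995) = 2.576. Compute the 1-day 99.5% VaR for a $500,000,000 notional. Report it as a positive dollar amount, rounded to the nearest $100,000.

$36,900,000

VaR = z·σ = 2.576 × 2.864% = 7.378%.
On $500,000,000: 0.07378 × $500,000,000 = $36,890,000.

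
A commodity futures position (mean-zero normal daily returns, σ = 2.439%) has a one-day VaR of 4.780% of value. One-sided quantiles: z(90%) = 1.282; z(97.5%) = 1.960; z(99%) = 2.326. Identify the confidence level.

97.5%

Implied z = VaR/σ = 4.780 / 2.439 = 1.960.
This matches z(97.5%) = 1.960.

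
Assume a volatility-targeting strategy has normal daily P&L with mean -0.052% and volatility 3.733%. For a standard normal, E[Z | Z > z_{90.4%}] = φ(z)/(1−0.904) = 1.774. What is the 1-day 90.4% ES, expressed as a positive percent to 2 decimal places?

6.67%

ES = −(-0.052%) + 3.733% × 1.774 = 6.674%.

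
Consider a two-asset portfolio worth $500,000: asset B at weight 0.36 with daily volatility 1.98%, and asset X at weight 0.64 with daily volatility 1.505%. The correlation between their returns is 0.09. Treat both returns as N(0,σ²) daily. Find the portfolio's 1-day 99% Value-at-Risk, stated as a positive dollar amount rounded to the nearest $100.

$14,500

σ_p² = 0.36²·1.98² + 0.64²·1.505² + 2·0.09·0.36·0.64·1.98·1.505 = 1.5594 (%²).
σ_p = √1.5594 = 1.249%.
At 99%, z = 2.326.
VaR = 2.326 × 1.249% = 2.905%; on $500,000 that is $14,525.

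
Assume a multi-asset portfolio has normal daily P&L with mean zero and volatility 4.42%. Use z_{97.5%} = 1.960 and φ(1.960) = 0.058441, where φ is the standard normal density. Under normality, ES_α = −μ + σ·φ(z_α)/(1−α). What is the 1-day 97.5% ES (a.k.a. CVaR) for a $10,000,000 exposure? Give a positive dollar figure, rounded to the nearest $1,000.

Tail multiplier: φ(z)/(1−α) = 0.058441 / 0.025 = 2.338.
ES = 4.42% × 2.338 = 10.334%.
On $10,000,000: 0.10334 × $10,000,000 = $1,033,400.

$1,033,000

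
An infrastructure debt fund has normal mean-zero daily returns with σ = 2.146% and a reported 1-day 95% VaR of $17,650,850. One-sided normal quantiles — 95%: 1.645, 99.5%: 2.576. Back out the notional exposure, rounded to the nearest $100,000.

$500,000,000

VaR as a fraction of value: z·σ = 1.645 × 2.146% = 3.53017%.
Position = $17,650,850 / 0.0353017 = $500,000,000.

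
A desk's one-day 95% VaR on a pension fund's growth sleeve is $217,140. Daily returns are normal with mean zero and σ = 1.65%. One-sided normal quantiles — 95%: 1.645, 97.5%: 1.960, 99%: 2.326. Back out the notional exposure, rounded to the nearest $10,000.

VaR as a fraction of value: z·σ = 1.645 × 1.65% = 2.71425%.
Position = $217,140 / 0.0271425 = $8,000,000.

$8,000,000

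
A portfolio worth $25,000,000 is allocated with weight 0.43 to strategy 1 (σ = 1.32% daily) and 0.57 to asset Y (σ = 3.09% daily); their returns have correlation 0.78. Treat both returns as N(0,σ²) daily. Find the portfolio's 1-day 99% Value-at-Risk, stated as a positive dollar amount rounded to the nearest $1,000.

σ_p² = 0.43²·1.32² + 0.57²·3.09² + 2·0.78·0.43·0.57·1.32·3.09 = 4.9839 (%²).
σ_p = √4.9839 = 2.232%.
At 99%, z = 2.326.
VaR = 2.326 × 2.232% = 5.192%; on $25,000,000 that is $1,298,000.

$1,298,000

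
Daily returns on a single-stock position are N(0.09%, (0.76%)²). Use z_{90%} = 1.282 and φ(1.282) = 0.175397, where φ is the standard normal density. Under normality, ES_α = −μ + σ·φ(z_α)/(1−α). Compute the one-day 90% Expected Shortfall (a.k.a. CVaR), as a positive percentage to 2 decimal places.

1.24%

Tail multiplier: φ(z)/(1−α) = 0.175397 / 0.1 = 1.754.
ES = −(0.09%) + 0.76% × 1.754 = 1.243%.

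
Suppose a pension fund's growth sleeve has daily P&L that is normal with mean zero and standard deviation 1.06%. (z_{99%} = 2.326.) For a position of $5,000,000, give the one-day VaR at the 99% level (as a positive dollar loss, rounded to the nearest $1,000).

VaR = z·σ = 2.326 × 1.06% = 2.466%.
On $5,000,000: 0.02466 × $5,000,000 = $123,300.

$123,000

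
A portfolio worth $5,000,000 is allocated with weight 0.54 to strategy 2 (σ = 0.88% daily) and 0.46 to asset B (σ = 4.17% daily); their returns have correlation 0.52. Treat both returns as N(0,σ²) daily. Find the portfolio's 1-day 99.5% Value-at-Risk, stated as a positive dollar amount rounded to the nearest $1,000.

$284,000

σ_p² = 0.54²·0.88² + 0.46²·4.17² + 2·0.52·0.54·0.46·0.88·4.17 = 4.8533 (%²).
σ_p = √4.8533 = 2.203%.
At 99.5%, z = 2.576.
VaR = 2.576 × 2.203% = 5.675%; on $5,000,000 that is $283,750.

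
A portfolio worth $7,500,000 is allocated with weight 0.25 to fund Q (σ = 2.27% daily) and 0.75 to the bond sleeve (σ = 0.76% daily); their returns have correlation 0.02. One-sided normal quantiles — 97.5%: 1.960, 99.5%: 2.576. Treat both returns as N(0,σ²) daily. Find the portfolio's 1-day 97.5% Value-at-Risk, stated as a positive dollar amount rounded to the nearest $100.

$119,400

σ_p² = 0.25²·2.27² + 0.75²·0.76² + 2·0.02·0.25·0.75·2.27·0.76 = 0.6599 (%²).
σ_p = √0.6599 = 0.812%.
VaR = 1.960 × 0.812% = 1.592%; on $7,500,000 that is $119,400.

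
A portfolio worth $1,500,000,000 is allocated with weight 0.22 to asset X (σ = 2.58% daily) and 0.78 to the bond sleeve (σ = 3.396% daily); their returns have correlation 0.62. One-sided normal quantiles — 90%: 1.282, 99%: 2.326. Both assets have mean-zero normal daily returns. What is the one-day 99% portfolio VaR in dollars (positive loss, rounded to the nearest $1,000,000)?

$106,000,000

σ_p² = 0.22²·2.58² + 0.78²·3.396² + 2·0.62·0.22·0.78·2.58·3.396 = 9.2031 (%²).
σ_p = √9.2031 = 3.034%.
VaR = 2.326 × 3.034% = 7.057%; on $1,500,000,000 that is $105,855,000.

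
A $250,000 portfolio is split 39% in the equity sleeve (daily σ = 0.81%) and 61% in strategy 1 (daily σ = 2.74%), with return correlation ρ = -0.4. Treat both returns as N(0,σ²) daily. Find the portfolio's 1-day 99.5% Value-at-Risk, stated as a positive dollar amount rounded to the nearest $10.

σ_p² = 0.39²·0.81² + 0.61²·2.74² + 2·-0.4·0.39·0.61·0.81·2.74 = 2.4710 (%²).
σ_p = √2.4710 = 1.572%.
At 99.5%, z = 2.576.
VaR = 2.576 × 1.572% = 4.049%; on $250,000 that is $10,123.

$10,120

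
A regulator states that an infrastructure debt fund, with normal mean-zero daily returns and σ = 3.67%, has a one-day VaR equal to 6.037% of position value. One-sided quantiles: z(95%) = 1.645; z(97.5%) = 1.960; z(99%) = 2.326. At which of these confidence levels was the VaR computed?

95%

Implied z = VaR/σ = 6.037 / 3.67 = 1.645.
This matches z(95%) = 1.645.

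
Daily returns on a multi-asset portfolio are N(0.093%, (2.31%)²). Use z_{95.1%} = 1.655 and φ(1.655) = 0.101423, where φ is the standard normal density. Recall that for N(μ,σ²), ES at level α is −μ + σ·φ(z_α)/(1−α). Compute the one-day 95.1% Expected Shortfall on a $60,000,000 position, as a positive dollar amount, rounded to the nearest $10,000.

$2,810,000

Tail multiplier: φ(z)/(1−α) = 0.101423 / 0.049 = 2.070.
ES = −(0.093%) + 2.31% × 2.070 = 4.689%.
On $60,000,000: 0.04689 × $60,000,000 = $2,813,400.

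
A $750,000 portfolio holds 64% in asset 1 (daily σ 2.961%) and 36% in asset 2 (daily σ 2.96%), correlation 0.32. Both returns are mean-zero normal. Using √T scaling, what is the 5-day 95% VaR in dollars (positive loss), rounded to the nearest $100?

$67,700

σ_p = √(0.64²·2.961² + 0.36²·2.96² + 2·0.32·0.64·0.36·2.961·2.96) = 2.453%.
σ_{5d} = 2.453% × √5 = 5.485%.
z(95%) = 1.645.
VaR = 1.645 × 5.485% = 9.023%; on $750,000 that is $67,672.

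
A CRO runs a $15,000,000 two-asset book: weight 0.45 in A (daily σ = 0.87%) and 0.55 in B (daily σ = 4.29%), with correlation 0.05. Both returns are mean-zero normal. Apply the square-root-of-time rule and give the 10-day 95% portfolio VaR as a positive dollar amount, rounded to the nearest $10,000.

σ_p = √(0.45²·0.87² + 0.55²·4.29² + 2·0.05·0.45·0.55·0.87·4.29) = 2.411%.
σ_{10d} = 2.411% × √10 = 7.624%.
z(95%) = 1.645.
VaR = 1.645 × 7.624% = 12.541%; on $15,000,000 that is $1,881,150.

$1,880,000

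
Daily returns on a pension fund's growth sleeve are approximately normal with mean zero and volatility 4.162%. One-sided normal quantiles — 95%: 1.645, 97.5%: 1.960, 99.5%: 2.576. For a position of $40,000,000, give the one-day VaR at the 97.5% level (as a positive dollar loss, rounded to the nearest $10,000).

$3,260,000

VaR = z·σ = 1.960 × 4.162% = 8.158%.
On $40,000,000: 0.08158 × $40,000,000 = $3,263,200.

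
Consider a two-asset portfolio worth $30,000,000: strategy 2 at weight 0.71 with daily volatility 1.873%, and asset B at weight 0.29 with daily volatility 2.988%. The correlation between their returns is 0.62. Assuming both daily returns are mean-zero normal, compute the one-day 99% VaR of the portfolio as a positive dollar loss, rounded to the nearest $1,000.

$1,387,000

σ_p² = 0.71²·1.873² + 0.29²·2.988² + 2·0.62·0.71·0.29·1.873·2.988 = 3.9482 (%²).
σ_p = √3.9482 = 1.987%.
At 99%, z = 2.326.
VaR = 2.326 × 1.987% = 4.622%; on $30,000,000 that is $1,386,600.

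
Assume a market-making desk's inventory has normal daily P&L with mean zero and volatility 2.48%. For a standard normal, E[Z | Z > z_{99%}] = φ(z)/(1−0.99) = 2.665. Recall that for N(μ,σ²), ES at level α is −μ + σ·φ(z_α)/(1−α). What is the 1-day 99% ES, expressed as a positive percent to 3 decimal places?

6.609%

ES = 2.48% × 2.665 = 6.609%.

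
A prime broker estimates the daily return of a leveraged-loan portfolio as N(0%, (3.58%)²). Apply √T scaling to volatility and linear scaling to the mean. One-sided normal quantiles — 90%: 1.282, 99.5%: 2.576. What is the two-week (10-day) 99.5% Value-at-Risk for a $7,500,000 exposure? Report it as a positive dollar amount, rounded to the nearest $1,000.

$2,187,000

σ_{10d} = 3.58% × √10 = 11.321%.
VaR = 2.576 × 11.321% = 29.163%.
On $7,500,000: 0.29163 × $7,500,000 = $2,187,225.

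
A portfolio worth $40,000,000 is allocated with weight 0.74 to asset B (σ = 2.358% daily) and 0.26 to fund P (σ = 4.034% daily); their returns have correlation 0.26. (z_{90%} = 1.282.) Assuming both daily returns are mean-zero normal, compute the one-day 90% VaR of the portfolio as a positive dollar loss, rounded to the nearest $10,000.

σ_p² = 0.74²·2.358² + 0.26²·4.034² + 2·0.26·0.74·0.26·2.358·4.034 = 5.0965 (%²).
σ_p = √5.0965 = 2.258%.
VaR = 1.282 × 2.258% = 2.895%; on $40,000,000 that is $1,158,000.

$1,160,000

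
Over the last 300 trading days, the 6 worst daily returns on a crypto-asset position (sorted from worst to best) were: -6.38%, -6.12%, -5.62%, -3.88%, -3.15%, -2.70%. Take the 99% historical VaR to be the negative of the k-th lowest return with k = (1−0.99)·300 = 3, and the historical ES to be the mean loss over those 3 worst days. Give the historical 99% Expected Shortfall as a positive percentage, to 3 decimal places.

6.040%

The 3 worst returns sum to -18.12%.
ES = −(-18.12%) / 3 = 6.04% ≈ 6.040%.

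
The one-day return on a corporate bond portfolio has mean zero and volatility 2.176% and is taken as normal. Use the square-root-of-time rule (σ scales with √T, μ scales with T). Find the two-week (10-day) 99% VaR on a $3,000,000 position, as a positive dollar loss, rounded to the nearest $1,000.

$480,000

At 99%, z = 2.326.
σ_{10d} = 2.176% × √10 = 6.881%.
VaR = 2.326 × 6.881% = 16.005%.
On $3,000,000: 0.16005 × $3,000,000 = $480,150.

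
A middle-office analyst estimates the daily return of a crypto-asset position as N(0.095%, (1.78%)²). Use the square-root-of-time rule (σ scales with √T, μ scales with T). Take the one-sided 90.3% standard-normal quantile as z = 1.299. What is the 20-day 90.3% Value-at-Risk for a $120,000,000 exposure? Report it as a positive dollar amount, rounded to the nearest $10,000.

σ_{20d} = 1.78% × √20 = 7.960%; μ_{20d} = 20 × 0.095% = 1.900%.
VaR = −(1.900%) + 1.299 × 7.960% = 8.440%.
On $120,000,000: 0.08440 × $120,000,000 = $10,128,000.

$10,130,000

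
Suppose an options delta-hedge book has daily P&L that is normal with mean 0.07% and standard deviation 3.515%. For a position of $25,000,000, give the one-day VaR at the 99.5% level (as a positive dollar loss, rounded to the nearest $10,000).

At 99.5% one-sided, z = 2.576.
VaR = −μ + z·σ = −(0.07%) + 2.576 × 3.515% = 8.985%.
On $25,000,000: 0.08985 × $25,000,000 = $2,246,250.

$2,250,000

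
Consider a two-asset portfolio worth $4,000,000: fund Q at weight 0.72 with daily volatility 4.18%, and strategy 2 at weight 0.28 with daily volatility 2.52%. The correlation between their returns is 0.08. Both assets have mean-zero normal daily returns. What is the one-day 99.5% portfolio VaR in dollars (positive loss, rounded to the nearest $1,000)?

$324,000

σ_p² = 0.72²·4.18² + 0.28²·2.52² + 2·0.08·0.72·0.28·4.18·2.52 = 9.8953 (%²).
σ_p = √9.8953 = 3.146%.
At 99.5%, z = 2.576.
VaR = 2.576 × 3.146% = 8.104%; on $4,000,000 that is $324,160.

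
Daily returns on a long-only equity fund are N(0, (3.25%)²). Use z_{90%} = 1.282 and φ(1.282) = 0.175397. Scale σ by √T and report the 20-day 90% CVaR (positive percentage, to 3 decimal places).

σ_{20d} = 3.25% × √20 = 14.534%.
ES multiplier = φ(z)/(1−α) = 0.175397/0.1 = 1.754.
ES = 14.534% × 1.754 = 25.493%.

25.493%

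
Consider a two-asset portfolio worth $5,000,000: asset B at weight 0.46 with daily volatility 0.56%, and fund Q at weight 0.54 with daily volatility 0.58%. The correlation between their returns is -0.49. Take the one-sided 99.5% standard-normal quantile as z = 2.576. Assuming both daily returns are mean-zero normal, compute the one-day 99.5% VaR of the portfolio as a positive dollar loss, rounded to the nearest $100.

σ_p² = 0.46²·0.56² + 0.54²·0.58² + 2·-0.49·0.46·0.54·0.56·0.58 = 0.0854 (%²).
σ_p = √0.0854 = 0.292%.
VaR = 2.576 × 0.292% = 0.752%; on $5,000,000 that is $37,600.

$37,600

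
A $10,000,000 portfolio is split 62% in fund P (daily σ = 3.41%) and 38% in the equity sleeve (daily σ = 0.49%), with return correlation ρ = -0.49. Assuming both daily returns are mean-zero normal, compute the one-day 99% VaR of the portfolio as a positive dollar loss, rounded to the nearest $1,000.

σ_p² = 0.62²·3.41² + 0.38²·0.49² + 2·-0.49·0.62·0.38·3.41·0.49 = 4.1187 (%²).
σ_p = √4.1187 = 2.029%.
At 99%, z = 2.326.
VaR = 2.326 × 2.029% = 4.719%; on $10,000,000 that is $471,900.

$472,000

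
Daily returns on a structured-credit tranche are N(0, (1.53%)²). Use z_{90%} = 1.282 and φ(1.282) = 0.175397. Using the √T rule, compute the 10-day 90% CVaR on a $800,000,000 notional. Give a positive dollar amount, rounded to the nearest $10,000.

σ_{10d} = 1.53% × √10 = 4.838%.
ES multiplier = φ(z)/(1−α) = 0.175397/0.1 = 1.754.
ES = 4.838% × 1.754 = 8.486%; on $800,000,000: $67,888,000.

$67,890,000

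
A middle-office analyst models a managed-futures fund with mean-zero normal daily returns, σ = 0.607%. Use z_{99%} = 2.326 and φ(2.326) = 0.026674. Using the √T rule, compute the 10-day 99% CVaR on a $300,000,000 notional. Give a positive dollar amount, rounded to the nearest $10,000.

$15,360,000

σ_{10d} = 0.607% × √10 = 1.920%.
ES multiplier = φ(z)/(1−α) = 0.026674/0.01 = 2.667.
ES = 1.920% × 2.667 = 5.121%; on $300,000,000: $15,363,000.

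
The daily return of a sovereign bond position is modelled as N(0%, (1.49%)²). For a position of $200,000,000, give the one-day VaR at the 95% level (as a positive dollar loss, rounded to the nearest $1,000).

$4,902,000

At 95% one-sided, z = 1.645.
VaR = z·σ = 1.645 × 1.49% = 2.451%.
On $200,000,000: 0.02451 × $200,000,000 = $4,902,000.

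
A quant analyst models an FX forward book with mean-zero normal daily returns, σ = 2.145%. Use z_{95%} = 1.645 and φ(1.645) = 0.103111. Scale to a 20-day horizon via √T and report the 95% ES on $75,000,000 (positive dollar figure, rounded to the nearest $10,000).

σ_{20d} = 2.145% × √20 = 9.593%.
ES multiplier = φ(z)/(1−α) = 0.103111/0.05 = 2.062.
ES = 9.593% × 2.062 = 19.781%; on $75,000,000: $14,835,750.

$14,840,000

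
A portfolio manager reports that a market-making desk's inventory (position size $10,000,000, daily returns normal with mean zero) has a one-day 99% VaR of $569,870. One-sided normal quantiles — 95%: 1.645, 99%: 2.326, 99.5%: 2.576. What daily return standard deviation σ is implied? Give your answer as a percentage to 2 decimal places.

2.45%

VaR as a fraction: $569,870 / $10,000,000 = 5.699%.
σ = VaR / z = 5.699% / 2.326 = 2.450%.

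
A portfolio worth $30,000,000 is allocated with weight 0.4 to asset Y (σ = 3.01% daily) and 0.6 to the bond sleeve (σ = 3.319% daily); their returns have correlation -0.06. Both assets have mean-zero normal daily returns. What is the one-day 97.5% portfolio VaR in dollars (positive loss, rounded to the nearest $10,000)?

$1,330,000

σ_p² = 0.4²·3.01² + 0.6²·3.319² + 2·-0.06·0.4·0.6·3.01·3.319 = 5.1276 (%²).
σ_p = √5.1276 = 2.264%.
At 97.5%, z = 1.960.
VaR = 1.960 × 2.264% = 4.437%; on $30,000,000 that is $1,331,100.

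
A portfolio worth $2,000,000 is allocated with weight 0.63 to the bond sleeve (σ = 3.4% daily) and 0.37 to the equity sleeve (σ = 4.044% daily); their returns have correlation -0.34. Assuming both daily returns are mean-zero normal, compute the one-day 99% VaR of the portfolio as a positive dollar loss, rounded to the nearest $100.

σ_p² = 0.63²·3.4² + 0.37²·4.044² + 2·-0.34·0.63·0.37·3.4·4.044 = 4.6476 (%²).
σ_p = √4.6476 = 2.156%.
At 99%, z = 2.326.
VaR = 2.326 × 2.156% = 5.015%; on $2,000,000 that is $100,300.

$100,300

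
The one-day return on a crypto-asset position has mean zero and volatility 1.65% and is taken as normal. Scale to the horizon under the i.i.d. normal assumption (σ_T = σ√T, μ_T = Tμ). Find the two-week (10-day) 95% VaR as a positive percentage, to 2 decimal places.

At 95%, z = 1.645.
σ_{10d} = 1.65% × √10 = 5.218%.
VaR = 1.645 × 5.218% = 8.584%.

8.58%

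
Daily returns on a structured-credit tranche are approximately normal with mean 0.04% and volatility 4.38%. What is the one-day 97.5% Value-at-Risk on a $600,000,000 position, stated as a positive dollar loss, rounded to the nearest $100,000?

$51,300,000

At 97.5% one-sided, z = 1.960.
VaR = −μ + z·σ = −(0.04%) + 1.960 × 4.38% = 8.545%.
On $600,000,000: 0.08545 × $600,000,000 = $51,270,000.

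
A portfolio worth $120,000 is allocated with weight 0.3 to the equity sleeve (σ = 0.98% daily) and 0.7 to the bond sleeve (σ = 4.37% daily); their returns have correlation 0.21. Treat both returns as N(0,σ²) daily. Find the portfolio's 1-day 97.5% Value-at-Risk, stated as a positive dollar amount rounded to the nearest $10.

σ_p² = 0.3²·0.98² + 0.7²·4.37² + 2·0.21·0.3·0.7·0.98·4.37 = 9.8216 (%²).
σ_p = √9.8216 = 3.134%.
At 97.5%, z = 1.960.
VaR = 1.960 × 3.134% = 6.143%; on $120,000 that is $7,372.

$7,370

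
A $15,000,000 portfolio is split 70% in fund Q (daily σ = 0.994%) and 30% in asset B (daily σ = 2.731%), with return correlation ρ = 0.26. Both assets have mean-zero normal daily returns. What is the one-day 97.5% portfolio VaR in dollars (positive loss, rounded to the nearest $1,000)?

σ_p² = 0.7²·0.994² + 0.3²·2.731² + 2·0.26·0.7·0.3·0.994·2.731 = 1.4518 (%²).
σ_p = √1.4518 = 1.205%.
At 97.5%, z = 1.960.
VaR = 1.960 × 1.205% = 2.362%; on $15,000,000 that is $354,300.

$354,000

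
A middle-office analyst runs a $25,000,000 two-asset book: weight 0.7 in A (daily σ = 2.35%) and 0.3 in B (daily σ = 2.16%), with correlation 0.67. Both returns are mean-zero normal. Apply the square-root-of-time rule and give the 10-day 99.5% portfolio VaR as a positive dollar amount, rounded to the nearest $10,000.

σ_p = √(0.7²·2.35² + 0.3²·2.16² + 2·0.67·0.7·0.3·2.35·2.16) = 2.134%.
σ_{10d} = 2.134% × √10 = 6.748%.
z(99.5%) = 2.576.
VaR = 2.576 × 6.748% = 17.383%; on $25,000,000 that is $4,345,750.

$4,350,000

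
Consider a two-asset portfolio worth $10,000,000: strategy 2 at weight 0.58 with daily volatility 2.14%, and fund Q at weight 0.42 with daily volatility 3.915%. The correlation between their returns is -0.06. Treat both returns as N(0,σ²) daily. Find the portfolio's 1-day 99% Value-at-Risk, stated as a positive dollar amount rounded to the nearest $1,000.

$465,000

σ_p² = 0.58²·2.14² + 0.42²·3.915² + 2·-0.06·0.58·0.42·2.14·3.915 = 3.9994 (%²).
σ_p = √3.9994 = 2.000%.
At 99%, z = 2.326.
VaR = 2.326 × 2.000% = 4.652%; on $10,000,000 that is $465,200.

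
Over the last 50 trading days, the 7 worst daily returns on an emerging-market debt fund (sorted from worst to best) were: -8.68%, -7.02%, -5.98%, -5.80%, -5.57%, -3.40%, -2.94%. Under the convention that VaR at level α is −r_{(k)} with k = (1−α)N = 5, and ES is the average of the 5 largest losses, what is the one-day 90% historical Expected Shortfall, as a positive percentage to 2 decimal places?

The 5 worst returns sum to -33.05%.
ES = −(-33.05%) / 5 = 6.61%.

6.61%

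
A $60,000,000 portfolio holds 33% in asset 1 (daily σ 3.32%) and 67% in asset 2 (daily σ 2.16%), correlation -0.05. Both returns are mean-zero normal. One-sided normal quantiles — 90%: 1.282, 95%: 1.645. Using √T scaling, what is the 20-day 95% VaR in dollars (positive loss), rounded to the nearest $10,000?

σ_p = √(0.33²·3.32² + 0.67²·2.16² + 2·-0.05·0.33·0.67·3.32·2.16) = 1.771%.
σ_{20d} = 1.771% × √20 = 7.920%.
VaR = 1.645 × 7.920% = 13.028%; on $60,000,000 that is $7,816,800.

$7,820,000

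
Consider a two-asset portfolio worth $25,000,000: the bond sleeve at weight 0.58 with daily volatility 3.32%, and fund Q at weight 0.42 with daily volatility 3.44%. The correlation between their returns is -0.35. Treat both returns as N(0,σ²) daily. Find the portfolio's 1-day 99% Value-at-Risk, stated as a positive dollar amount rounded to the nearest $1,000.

σ_p² = 0.58²·3.32² + 0.42²·3.44² + 2·-0.35·0.58·0.42·3.32·3.44 = 3.8479 (%²).
σ_p = √3.8479 = 1.962%.
At 99%, z = 2.326.
VaR = 2.326 × 1.962% = 4.564%; on $25,000,000 that is $1,141,000.

$1,141,000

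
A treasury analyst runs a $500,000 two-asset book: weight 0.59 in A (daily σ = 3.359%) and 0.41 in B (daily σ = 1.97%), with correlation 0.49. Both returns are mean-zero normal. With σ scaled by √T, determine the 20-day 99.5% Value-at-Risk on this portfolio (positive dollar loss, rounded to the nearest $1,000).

σ_p = √(0.59²·3.359² + 0.41²·1.97² + 2·0.49·0.59·0.41·3.359·1.97) = 2.480%.
σ_{20d} = 2.480% × √20 = 11.091%.
z(99.5%) = 2.576.
VaR = 2.576 × 11.091% = 28.570%; on $500,000 that is $142,850.

$143,000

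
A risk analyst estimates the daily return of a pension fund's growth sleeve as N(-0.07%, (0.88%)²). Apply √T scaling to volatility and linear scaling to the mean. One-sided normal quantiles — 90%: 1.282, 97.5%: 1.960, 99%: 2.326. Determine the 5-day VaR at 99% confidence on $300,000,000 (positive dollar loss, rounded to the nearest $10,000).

$14,780,000

σ_{5d} = 0.88% × √5 = 1.968%; μ_{5d} = 5 × -0.07% = -0.350%.
VaR = −(-0.350%) + 2.326 × 1.968% = 4.928%.
On $300,000,000: 0.04928 × $300,000,000 = $14,784,000.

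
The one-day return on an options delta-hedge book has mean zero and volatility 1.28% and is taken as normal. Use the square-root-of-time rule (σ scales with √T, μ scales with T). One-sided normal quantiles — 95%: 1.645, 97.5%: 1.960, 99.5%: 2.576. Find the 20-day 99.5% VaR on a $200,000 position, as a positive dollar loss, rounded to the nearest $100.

$29,500

σ_{20d} = 1.28% × √20 = 5.724%.
VaR = 2.576 × 5.724% = 14.745%.
On $200,000: 0.14745 × $200,000 = $29,490.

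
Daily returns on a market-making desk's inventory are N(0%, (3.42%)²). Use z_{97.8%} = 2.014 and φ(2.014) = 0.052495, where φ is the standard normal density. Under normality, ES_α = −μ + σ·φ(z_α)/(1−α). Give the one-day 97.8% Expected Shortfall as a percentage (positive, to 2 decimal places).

Tail multiplier: φ(z)/(1−α) = 0.052495 / 0.022 = 2.386.
ES = 3.42% × 2.386 = 8.160%.

8.16%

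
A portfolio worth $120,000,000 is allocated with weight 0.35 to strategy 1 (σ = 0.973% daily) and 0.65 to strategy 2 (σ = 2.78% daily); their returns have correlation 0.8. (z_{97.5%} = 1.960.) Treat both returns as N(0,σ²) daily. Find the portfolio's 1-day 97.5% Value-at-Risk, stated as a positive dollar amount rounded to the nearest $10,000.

$4,910,000

σ_p² = 0.35²·0.973² + 0.65²·2.78² + 2·0.8·0.35·0.65·0.973·2.78 = 4.3658 (%²).
σ_p = √4.3658 = 2.089%.
VaR = 1.960 × 2.089% = 4.094%; on $120,000,000 that is $4,912,800.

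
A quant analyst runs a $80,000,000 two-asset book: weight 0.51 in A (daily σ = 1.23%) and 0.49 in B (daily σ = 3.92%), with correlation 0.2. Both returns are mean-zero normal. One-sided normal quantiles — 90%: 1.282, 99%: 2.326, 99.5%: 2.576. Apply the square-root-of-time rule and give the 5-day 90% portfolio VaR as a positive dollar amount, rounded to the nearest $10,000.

σ_p = √(0.51²·1.23² + 0.49²·3.92² + 2·0.2·0.51·0.49·1.23·3.92) = 2.137%.
σ_{5d} = 2.137% × √5 = 4.778%.
VaR = 1.282 × 4.778% = 6.125%; on $80,000,000 that is $4,900,000.

$4,900,000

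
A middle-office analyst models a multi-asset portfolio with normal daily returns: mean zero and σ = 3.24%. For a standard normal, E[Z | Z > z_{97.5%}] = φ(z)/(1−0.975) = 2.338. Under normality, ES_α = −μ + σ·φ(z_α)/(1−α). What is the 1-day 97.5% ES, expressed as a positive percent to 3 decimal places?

7.575%

ES = 3.24% × 2.338 = 7.575%.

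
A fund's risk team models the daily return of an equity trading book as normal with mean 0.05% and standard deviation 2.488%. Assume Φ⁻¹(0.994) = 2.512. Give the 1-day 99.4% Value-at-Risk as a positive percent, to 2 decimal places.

VaR = −μ + z·σ = −(0.05%) + 2.512 × 2.488% = 6.200%.

6.20%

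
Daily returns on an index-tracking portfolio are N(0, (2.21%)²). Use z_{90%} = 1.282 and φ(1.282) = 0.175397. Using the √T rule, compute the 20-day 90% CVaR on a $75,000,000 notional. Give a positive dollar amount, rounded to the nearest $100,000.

$13,000,000

σ_{20d} = 2.21% × √20 = 9.883%.
ES multiplier = φ(z)/(1−α) = 0.175397/0.1 = 1.754.
ES = 9.883% × 1.754 = 17.335%; on $75,000,000: $13,001,250.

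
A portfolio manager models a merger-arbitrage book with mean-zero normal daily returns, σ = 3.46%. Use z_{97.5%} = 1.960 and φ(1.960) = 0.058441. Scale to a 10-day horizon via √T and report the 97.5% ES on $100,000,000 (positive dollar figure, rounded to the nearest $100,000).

$25,600,000

σ_{10d} = 3.46% × √10 = 10.941%.
ES multiplier = φ(z)/(1−α) = 0.058441/0.025 = 2.338.
ES = 10.941% × 2.338 = 25.580%; on $100,000,000: $25,580,000.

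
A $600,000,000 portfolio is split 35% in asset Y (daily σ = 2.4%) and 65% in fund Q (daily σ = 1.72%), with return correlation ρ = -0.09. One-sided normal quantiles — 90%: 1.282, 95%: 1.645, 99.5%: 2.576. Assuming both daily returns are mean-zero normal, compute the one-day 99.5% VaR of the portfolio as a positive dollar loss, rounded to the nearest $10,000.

σ_p² = 0.35²·2.4² + 0.65²·1.72² + 2·-0.09·0.35·0.65·2.4·1.72 = 1.7865 (%²).
σ_p = √1.7865 = 1.337%.
VaR = 2.576 × 1.337% = 3.444%; on $600,000,000 that is $20,664,000.

$20,660,000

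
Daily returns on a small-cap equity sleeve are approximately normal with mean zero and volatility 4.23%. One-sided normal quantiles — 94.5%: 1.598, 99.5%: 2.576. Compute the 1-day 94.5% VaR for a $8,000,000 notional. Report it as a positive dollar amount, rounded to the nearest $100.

VaR = z·σ = 1.598 × 4.23% = 6.760%.
On $8,000,000: 0.06760 × $8,000,000 = $540,800.

$540,800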